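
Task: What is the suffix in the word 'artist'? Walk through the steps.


The word 'artist' = 'art' (root) + '-ist' (suffix). The suffix is '-ist'.

ist


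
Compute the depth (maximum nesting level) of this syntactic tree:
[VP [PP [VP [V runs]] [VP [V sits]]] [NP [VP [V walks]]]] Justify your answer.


Count bracket nesting levels:
'[' at pos 0: depth = 1
'[' at pos 4: depth = 2
'[' at pos 8: depth = 3
'[' at pos 12: depth = 4
'[' at pos 22: depth = 3
'[' at pos 26: depth = 4
'[' at pos 37: depth = 2
'[' at pos 41: depth = 3
'[' at pos 45: depth = 4
Maximum depth reached: 4

4


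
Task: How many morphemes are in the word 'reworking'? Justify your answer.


Decomposition: re- (prefix) + work (root) + -ing (suffix) = 3 morpheme(s)

3 morphemes


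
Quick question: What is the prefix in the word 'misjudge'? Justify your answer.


The word 'misjudge' = 'mis' (prefix) + 'judge' (root). The prefix is 'mis'.

mis


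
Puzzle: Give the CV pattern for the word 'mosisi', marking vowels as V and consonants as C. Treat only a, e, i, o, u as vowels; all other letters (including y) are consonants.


Letter mapping: m = C, o = V, s = C, i = V, s = C, i = V.

CVCVCV


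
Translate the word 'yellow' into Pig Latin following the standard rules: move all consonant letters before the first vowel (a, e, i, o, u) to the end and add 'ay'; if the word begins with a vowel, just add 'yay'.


'yellow': move consonant cluster 'y' to end and add 'ay': 'ellowyay'.

ellowyay


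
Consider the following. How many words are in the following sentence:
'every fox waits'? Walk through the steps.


Split into words: every | fox | waits = 3 words.

3


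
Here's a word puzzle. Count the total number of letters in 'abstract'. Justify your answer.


Spell out 'abstract' and number each letter: a(1), b(2), s(3), t(4), r(5), a(6), c(7), t(8). Total: 8 letters.

8


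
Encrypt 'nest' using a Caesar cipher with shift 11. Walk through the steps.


Shift each letter by 11: n -> y, e -> p, s -> d, t -> e. Result: 'ypde'.

ypde


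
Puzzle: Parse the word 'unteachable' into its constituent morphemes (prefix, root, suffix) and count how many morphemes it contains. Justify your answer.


Step 1: Identify prefix: 'un' (meaning: not/reverse)
Step 2: Identify root: 'teach'
Step 3: Identify suffix(es): 'able'
Decomposition: un- (prefix: not/reverse) + teach (root) + -able (suffix: capable of)
Total morphemes: 3

3 morphemes (un- (prefix: not/reverse) + teach (root) + -able (suffix: capable of))


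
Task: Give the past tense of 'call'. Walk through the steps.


Apply rule: Add -ed. 'call' becomes 'called'.

called


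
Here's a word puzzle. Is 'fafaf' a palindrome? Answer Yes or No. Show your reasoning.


Forward: 'fafaf'
Reversed: 'fafaf'
They are identical.

Yes


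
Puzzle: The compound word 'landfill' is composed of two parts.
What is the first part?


Split 'landfill' into 'land' + 'fill'. The first part is 'land'.

land


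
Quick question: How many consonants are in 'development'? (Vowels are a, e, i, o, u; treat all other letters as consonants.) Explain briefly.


Consonants in 'development': d, v, l, p, m, n, t = 7 consonants.

7


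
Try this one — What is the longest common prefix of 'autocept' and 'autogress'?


Compare from the start: 4 characters match: 'auto'. Mismatch at position 5: 'c' vs 'g'.

auto


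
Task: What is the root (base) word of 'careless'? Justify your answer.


Remove suffix '-less' from 'careless' to get root 'care'.

care


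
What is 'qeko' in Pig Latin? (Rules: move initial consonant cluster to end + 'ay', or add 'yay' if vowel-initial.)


'qeko': move consonant cluster 'q' to end and add 'ay': 'ekoqay'.

ekoqay


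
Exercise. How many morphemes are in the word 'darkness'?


Decomposition: dark (root) + -ness (suffix) = 2 morpheme(s)

2 morphemes


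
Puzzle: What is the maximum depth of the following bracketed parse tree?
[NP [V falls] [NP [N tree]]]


Count bracket nesting levels:
'[' at pos 0: depth = 1
'[' at pos 4: depth = 2
'[' at pos 14: depth = 2
'[' at pos 18: depth = 3
Maximum depth reached: 3

3


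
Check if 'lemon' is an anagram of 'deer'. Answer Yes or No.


Sorted letters of 'lemon': 'elmno'
Sorted letters of 'deer': 'deer'
They do not match.

No


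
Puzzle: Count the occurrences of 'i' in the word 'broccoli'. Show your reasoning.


Letter 'i' in 'broccoli': found at position(s) 8 = 1 occurrence(s).

1


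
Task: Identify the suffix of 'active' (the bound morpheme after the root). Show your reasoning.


The word 'active' = 'act' (root) + '-ive' (suffix). The suffix is '-ive'.

ive


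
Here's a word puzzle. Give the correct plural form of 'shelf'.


Apply rule: Change -f to -ves. 'shelf' becomes 'shelves'.

shelves


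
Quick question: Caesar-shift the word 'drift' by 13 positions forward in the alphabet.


Shift each letter by 13: d -> q, r -> e, i -> v, f -> s, t -> g. Result: 'qevsg'.

qevsg


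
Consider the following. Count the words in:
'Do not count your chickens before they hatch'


Split into words: Do | not | count | your | chickens | before | they | hatch = 8 words.

8


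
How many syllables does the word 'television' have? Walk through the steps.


Break 'television' into syllables: tel-e-vi-sion -> tel | e | vi | sion = 4 syllables

4 syllables


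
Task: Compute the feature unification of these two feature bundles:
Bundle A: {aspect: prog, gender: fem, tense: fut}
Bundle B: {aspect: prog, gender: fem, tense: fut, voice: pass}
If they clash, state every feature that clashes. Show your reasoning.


Compare features:
aspect: A=prog vs B=prog -> unified: prog
gender: A=fem vs B=fem -> unified: fem
tense: A=fut vs B=fut -> unified: fut
voice: A=_ vs B=pass -> unified: pass
No clashes found.

Unified: {aspect: prog, gender: fem, tense: fut, voice: pass}


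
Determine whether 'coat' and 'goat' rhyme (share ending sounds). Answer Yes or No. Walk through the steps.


Rime (stressed vowel + following sounds) of 'coat': -oat = /oʊt/
Rime of 'goat': -oat = /oʊt/
/oʊt/ and /oʊt/ are the same ending sound, so the words rhyme.

Yes


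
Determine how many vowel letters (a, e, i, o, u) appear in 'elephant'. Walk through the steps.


Vowels in 'elephant': e, e, a = 3 vowels.

3


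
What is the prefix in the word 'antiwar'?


The word 'antiwar' = 'anti' (prefix) + 'war' (root). The prefix is 'anti'.

anti


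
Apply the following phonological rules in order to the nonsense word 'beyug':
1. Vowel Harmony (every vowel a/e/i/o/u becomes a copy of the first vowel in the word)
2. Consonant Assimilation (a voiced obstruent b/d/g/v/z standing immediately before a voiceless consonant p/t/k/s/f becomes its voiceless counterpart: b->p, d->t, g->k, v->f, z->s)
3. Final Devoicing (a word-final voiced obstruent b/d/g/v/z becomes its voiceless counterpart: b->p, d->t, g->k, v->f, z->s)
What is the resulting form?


Starting form: 'beyug'
Rule 1: Vowel Harmony: all vowels become 'e' (matching first vowel). 'beyug' -> 'beyeg'
Rule 2: Consonant Assimilation: no voiced obstruent (b/d/g/v/z) stands immediately before a voiceless consonant (p/t/k/s/f). No change.
Rule 3: Final Devoicing: word-final voiced obstruent 'g' becomes voiceless 'k'. 'beyeg' -> 'beyek'
Final form: 'beyek'

beyek


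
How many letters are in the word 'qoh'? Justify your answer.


Spell out 'qoh' and number each letter: q(1), o(2), h(3). Total: 3 letters.

3


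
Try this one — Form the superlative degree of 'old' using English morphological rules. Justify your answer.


Apply superlative formation (add -est): 'old' -> 'oldest'.

oldest


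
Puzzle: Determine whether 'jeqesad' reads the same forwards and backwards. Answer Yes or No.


Forward: 'jeqesad'
Reversed: 'daseqej'
They differ.

No


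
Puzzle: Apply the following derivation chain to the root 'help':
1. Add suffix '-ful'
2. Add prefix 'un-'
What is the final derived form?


Step 1: Add suffix '-ful' to 'help' = 'helpful'
Step 2: Add prefix 'un-' to 'helpful' = 'unhelpful'

unhelpful


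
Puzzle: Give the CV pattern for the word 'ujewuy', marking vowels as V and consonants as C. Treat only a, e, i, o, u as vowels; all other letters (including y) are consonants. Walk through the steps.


Letter mapping: u = V, j = C, e = V, w = C, u = V, y = C.

VCVCVC


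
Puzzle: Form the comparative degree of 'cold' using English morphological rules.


Apply comparative formation (add -er): 'cold' -> 'colder'.

colder


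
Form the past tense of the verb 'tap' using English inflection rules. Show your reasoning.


Apply rule: Double final consonant and add -ed. 'tap' becomes 'tapped'.

tapped


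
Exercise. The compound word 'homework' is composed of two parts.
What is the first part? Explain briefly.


Split 'homework' into 'home' + 'work'. The first part is 'home'.

home


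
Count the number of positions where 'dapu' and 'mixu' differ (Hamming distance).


Alignment:
Position 1: 'd' vs 'm' = DIFFER
Position 2: 'a' vs 'i' = DIFFER
Position 3: 'p' vs 'x' = DIFFER
Position 4: 'u' vs 'u' = match
Total differences: 3

3


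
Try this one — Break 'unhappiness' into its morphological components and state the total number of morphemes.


Step 1: Identify prefix: 'un' (meaning: not/reverse)
Step 2: Identify root: 'happy'
Step 3: Identify suffix(es): 'ness'
Decomposition: un- (prefix: not/reverse) + happy (root) + -ness (suffix: state of)
Total morphemes: 3

3 morphemes (un- (prefix: not/reverse) + happy (root) + -ness (suffix: state of))


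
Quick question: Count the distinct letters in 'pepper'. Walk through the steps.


Unique letters in 'pepper': {e, p, r} = 3 distinct letters.

3


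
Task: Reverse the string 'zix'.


Reverse 'zix' character by character: 'xiz'.

xiz


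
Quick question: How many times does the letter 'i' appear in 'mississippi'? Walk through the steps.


Letter 'i' in 'mississippi': found at position(s) 2, 5, 8, 11 = 4 occurrence(s).

4


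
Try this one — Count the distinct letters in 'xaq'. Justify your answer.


Unique letters in 'xaq': {a, q, x} = 3 distinct letters.

3


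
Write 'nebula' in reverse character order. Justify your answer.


Reverse 'nebula' character by character: 'aluben'.

aluben


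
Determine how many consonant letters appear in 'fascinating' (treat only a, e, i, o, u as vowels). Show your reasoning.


Consonants in 'fascinating': f, s, c, n, t, n, g = 7 consonants.

7


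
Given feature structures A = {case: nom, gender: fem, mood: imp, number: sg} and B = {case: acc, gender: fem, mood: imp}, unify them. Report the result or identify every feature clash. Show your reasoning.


Compare features:
case: A=nom vs B=acc -> CLASH
gender: A=fem vs B=fem -> unified: fem
mood: A=imp vs B=imp -> unified: imp
number: A=sg vs B=_ -> unified: sg
Clash detected on feature 'case' (nom vs acc); unification fails.

CLASH on 'case' (nom vs acc)


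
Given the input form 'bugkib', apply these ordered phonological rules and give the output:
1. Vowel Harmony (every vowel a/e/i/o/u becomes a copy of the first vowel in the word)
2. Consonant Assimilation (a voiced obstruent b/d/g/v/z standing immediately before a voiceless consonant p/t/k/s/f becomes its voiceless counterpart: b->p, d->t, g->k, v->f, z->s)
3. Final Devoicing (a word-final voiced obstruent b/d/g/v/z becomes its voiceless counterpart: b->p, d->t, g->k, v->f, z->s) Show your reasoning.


Starting form: 'bugkib'
Rule 1: Vowel Harmony: all vowels become 'u' (matching first vowel). 'bugkib' -> 'bugkub'
Rule 2: Consonant Assimilation: voiced obstruent before voiceless consonant becomes voiceless ('gk' -> 'kk'). 'bugkub' -> 'bukkub'
Rule 3: Final Devoicing: word-final voiced obstruent 'b' becomes voiceless 'p'. 'bukkub' -> 'bukkup'
Final form: 'bukkup'

bukkup


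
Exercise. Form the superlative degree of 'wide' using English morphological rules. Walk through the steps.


Apply superlative formation (ends in e: add -st): 'wide' -> 'widest'.

widest


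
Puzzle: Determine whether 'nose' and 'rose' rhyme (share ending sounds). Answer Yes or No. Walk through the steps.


Rime (stressed vowel + following sounds) of 'nose': -ose = /oʊz/
Rime of 'rose': -ose = /oʊz/
/oʊz/ and /oʊz/ are the same ending sound, so the words rhyme.

Yes


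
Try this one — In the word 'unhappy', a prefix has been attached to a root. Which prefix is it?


The word 'unhappy' = 'un' (prefix) + 'happy' (root). The prefix is 'un'.

un


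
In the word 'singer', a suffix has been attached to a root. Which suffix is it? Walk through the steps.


The word 'singer' = 'sing' (root) + '-er' (suffix). The suffix is '-er'.

er


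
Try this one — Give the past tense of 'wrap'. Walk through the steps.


Apply rule: Double final consonant and add -ed. 'wrap' becomes 'wrapped'.

wrapped


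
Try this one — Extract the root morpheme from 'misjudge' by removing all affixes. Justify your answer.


Remove prefix 'mis' from 'misjudge' to get root 'judge'.

judge


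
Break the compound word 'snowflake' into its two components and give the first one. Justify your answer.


Split 'snowflake' into 'snow' + 'flake'. The first part is 'snow'.

snow


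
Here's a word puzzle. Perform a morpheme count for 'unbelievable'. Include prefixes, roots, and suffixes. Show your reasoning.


Decomposition: un- (prefix) + believe (root) + -able (suffix) = 3 morpheme(s)

3 morphemes


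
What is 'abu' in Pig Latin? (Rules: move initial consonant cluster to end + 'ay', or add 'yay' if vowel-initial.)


'abu' starts with a vowel, so add 'yay': 'abuyay'.

abuyay


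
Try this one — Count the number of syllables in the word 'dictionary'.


Break 'dictionary' into syllables: dic-tion-ar-y -> dic | tion | ar | y = 4 syllables

4 syllables


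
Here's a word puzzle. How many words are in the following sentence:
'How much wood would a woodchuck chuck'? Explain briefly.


Split into words: How | much | wood | would | a | woodchuck | chuck = 7 words.

7


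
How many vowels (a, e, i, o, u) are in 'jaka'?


Vowels in 'jaka': a, a = 2 vowels.

2


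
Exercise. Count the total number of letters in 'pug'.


Spell out 'pug' and number each letter: p(1), u(2), g(3). Total: 3 letters.

3


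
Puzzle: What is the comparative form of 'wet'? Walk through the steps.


Apply comparative formation (double final consonant, add -er): 'wet' -> 'wetter'.

wetter


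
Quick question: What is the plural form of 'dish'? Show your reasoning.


Apply rule: Add -es (sibilant/fricative ending). 'dish' becomes 'dishes'.

dishes


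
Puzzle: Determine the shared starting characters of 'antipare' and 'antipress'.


Compare from the start: 5 characters match: 'antip'. Mismatch at position 6: 'a' vs 'r'.

antip


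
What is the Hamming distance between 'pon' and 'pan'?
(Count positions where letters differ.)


Alignment:
Position 1: 'p' vs 'p' = match
Position 2: 'o' vs 'a' = DIFFER
Position 3: 'n' vs 'n' = match
Total differences: 1

1


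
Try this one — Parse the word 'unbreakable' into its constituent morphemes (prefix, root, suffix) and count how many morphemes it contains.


Step 1: Identify prefix: 'un' (meaning: not/reverse)
Step 2: Identify root: 'break'
Step 3: Identify suffix(es): 'able'
Decomposition: un- (prefix: not/reverse) + break (root) + -able (suffix: capable of)
Total morphemes: 3

3 morphemes (un- (prefix: not/reverse) + break (root) + -able (suffix: capable of))


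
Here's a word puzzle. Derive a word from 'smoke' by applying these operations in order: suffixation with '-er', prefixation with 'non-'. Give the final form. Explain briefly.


Step 1: Add suffix '-er' to 'smoke' = 'smoker'
Step 2: Add prefix 'non-' to 'smoker' = 'nonsmoker'

nonsmoker


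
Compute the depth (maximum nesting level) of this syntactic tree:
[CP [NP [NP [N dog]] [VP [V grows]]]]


Count bracket nesting levels:
'[' at pos 0: depth = 1
'[' at pos 4: depth = 2
'[' at pos 8: depth = 3
'[' at pos 12: depth = 4
'[' at pos 21: depth = 3
'[' at pos 25: depth = 4
Maximum depth reached: 4

4


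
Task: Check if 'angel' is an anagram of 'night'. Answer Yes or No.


Sorted letters of 'angel': 'aegln'
Sorted letters of 'night': 'ghint'
They do not match.

No


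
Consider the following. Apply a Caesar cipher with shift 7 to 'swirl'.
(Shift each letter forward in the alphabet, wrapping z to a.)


Shift each letter by 7: s -> z, w -> d, i -> p, r -> y, l -> s. Result: 'zdpys'.

zdpys


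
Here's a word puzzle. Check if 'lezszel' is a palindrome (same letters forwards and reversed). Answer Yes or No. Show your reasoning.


Forward: 'lezszel'
Reversed: 'lezszel'
They are identical.

Yes


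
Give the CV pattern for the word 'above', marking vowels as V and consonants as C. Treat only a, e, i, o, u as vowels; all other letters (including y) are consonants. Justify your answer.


Letter mapping: a = V, b = C, o = V, v = C, e = V.

VCVCV


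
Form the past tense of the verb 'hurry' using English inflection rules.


Apply rule: Change -y to -ied. 'hurry' becomes 'hurried'.

hurried


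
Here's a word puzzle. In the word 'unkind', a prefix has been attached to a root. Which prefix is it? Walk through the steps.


The word 'unkind' = 'un' (prefix) + 'kind' (root). The prefix is 'un'.

un


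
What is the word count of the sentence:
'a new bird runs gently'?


Split into words: a | new | bird | runs | gently = 5 words.

5


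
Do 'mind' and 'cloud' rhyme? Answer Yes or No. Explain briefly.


Rime (stressed vowel + following sounds) of 'mind': -ind = /aɪnd/
Rime of 'cloud': -oud = /aʊd/
/aɪnd/ and /aʊd/ are different ending sounds, so the words do not rhyme.

No


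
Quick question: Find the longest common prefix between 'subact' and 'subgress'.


Compare from the start: 3 characters match: 'sub'. Mismatch at position 4: 'a' vs 'g'.

sub


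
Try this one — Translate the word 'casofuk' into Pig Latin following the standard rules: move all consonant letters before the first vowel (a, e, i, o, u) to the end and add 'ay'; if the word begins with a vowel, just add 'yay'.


'casofuk': move consonant cluster 'c' to end and add 'ay': 'asofukcay'.

asofukcay


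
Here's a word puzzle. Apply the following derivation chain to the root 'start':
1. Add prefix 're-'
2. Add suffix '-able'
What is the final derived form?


Step 1: Add prefix 're-' to 'start' = 'restart'
Step 2: Add suffix '-able' to 'restart' = 'restartable'

restartable


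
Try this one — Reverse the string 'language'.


Reverse 'language' character by character: 'egaugnal'.

egaugnal


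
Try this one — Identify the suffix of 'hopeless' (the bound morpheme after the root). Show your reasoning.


The word 'hopeless' = 'hope' (root) + '-less' (suffix). The suffix is '-less'.

less


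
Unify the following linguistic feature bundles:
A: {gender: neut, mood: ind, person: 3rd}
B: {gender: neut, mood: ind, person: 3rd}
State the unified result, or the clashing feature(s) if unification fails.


Compare features:
gender: A=neut vs B=neut -> unified: neut
mood: A=ind vs B=ind -> unified: ind
person: A=3rd vs B=3rd -> unified: 3rd
No clashes found.

Unified: {gender: neut, mood: ind, person: 3rd}


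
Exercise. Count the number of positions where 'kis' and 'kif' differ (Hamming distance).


Alignment:
Position 1: 'k' vs 'k' = match
Position 2: 'i' vs 'i' = match
Position 3: 's' vs 'f' = DIFFER
Total differences: 1

1


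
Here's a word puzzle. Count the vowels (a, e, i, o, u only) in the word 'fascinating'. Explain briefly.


Vowels in 'fascinating': a, i, a, i = 4 vowels.

4


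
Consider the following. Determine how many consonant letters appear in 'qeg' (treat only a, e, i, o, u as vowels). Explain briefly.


Consonants in 'qeg': q, g = 2 consonants.

2


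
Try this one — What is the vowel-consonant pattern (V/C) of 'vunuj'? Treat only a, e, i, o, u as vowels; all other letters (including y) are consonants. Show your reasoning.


Letter mapping: v = C, u = V, n = C, u = V, j = C.

CVCVC


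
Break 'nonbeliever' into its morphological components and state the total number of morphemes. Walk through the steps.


Step 1: Identify prefix: 'non' (meaning: not)
Step 2: Identify root: 'believe'
Step 3: Identify suffix(es): 'er'
Decomposition: non- (prefix: not) + believe (root) + -er (suffix: one who)
Total morphemes: 3

3 morphemes (non- (prefix: not) + believe (root) + -er (suffix: one who))


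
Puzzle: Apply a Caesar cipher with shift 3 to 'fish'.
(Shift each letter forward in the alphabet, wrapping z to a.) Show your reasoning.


Shift each letter by 3: f -> i, i -> l, s -> v, h -> k. Result: 'ilvk'.

ilvk


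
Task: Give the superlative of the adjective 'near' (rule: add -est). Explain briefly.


Apply superlative formation (add -est): 'near' -> 'nearest'.

nearest


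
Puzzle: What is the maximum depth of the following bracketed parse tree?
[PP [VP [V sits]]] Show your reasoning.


Count bracket nesting levels:
'[' at pos 0: depth = 1
'[' at pos 4: depth = 2
'[' at pos 8: depth = 3
Maximum depth reached: 3

3


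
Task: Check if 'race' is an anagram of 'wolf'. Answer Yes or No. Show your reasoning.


Sorted letters of 'race': 'acer'
Sorted letters of 'wolf': 'flow'
They do not match.

No


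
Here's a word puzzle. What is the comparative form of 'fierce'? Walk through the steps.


Apply comparative formation (ends in e: add -r): 'fierce' -> 'fiercer'.

fiercer


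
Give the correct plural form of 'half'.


Apply rule: Change -f to -ves. 'half' becomes 'halves'.

halves


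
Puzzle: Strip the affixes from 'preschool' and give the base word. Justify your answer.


Remove prefix 'pre' from 'preschool' to get root 'school'.

school


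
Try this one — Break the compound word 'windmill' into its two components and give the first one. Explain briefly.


Split 'windmill' into 'wind' + 'mill'. The first part is 'wind'.

wind


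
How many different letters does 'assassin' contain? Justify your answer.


Unique letters in 'assassin': {a, i, n, s} = 4 distinct letters.

4


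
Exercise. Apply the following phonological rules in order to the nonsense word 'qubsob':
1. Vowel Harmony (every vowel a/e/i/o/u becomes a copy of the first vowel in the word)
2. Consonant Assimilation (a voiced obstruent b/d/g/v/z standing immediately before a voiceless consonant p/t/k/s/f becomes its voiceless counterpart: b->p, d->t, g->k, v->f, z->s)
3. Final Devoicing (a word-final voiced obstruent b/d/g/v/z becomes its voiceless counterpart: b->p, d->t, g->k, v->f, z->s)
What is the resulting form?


Starting form: 'qubsob'
Rule 1: Vowel Harmony: all vowels become 'u' (matching first vowel). 'qubsob' -> 'qubsub'
Rule 2: Consonant Assimilation: voiced obstruent before voiceless consonant becomes voiceless ('bs' -> 'ps'). 'qubsub' -> 'qupsub'
Rule 3: Final Devoicing: word-final voiced obstruent 'b' becomes voiceless 'p'. 'qupsub' -> 'qupsup'
Final form: 'qupsup'

qupsup


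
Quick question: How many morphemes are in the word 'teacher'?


Decomposition: teach (root) + -er (suffix) = 2 morpheme(s)

2 morphemes


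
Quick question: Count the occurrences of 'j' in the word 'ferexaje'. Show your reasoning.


Letter 'j' in 'ferexaje': found at position(s) 7 = 1 occurrence(s).

1


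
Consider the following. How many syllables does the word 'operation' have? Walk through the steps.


Break 'operation' into syllables: op-er-a-tion -> op | er | a | tion = 4 syllables

4 syllables


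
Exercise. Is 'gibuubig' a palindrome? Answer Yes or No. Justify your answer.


Forward: 'gibuubig'
Reversed: 'gibuubig'
They are identical.

Yes


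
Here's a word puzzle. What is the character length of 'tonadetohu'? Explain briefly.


Spell out 'tonadetohu' and number each letter: t(1), o(2), n(3), a(4), d(5), e(6), t(7), o(8), h(9), u(10). Total: 10 letters.

10


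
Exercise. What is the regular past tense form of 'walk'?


Apply rule: Add -ed. 'walk' becomes 'walked'.

walked


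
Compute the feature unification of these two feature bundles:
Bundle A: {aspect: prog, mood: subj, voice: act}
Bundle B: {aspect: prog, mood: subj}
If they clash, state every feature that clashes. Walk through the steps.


Compare features:
aspect: A=prog vs B=prog -> unified: prog
mood: A=subj vs B=subj -> unified: subj
voice: A=act vs B=_ -> unified: act
No clashes found.

Unified: {aspect: prog, mood: subj, voice: act}


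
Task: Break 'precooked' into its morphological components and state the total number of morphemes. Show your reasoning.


Step 1: Identify prefix: 'pre' (meaning: before)
Step 2: Identify root: 'cook'
Step 3: Identify suffix(es): 'ed'
Decomposition: pre- (prefix: before) + cook (root) + -ed (suffix: past)
Total morphemes: 3

3 morphemes (pre- (prefix: before) + cook (root) + -ed (suffix: past))


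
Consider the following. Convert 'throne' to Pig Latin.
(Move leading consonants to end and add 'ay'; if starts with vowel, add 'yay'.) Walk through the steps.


'throne': move consonant cluster 'thr' to end and add 'ay': 'onethray'.

onethray


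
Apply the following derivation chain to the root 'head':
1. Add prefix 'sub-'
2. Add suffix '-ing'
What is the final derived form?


Step 1: Add prefix 'sub-' to 'head' = 'subhead'
Step 2: Add suffix '-ing' to 'subhead' = 'subheading'

subheading


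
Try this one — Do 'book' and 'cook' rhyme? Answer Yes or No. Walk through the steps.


Rime (stressed vowel + following sounds) of 'book': -ook = /ʊk/
Rime of 'cook': -ook = /ʊk/
/ʊk/ and /ʊk/ are the same ending sound, so the words rhyme.

Yes


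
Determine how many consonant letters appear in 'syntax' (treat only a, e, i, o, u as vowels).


Consonants in 'syntax': s, y, n, t, x = 5 consonants.

5


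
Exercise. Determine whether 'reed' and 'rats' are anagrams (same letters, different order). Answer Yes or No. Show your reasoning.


Sorted letters of 'reed': 'deer'
Sorted letters of 'rats': 'arst'
They do not match.

No


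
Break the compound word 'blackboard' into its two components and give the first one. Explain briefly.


Split 'blackboard' into 'black' + 'board'. The first part is 'black'.

black


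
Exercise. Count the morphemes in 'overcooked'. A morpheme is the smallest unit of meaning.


Decomposition: over- (prefix) + cook (root) + -ed (suffix) = 3 morpheme(s)

3 morphemes


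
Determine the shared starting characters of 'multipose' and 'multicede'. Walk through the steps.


Compare from the start: 5 characters match: 'multi'. Mismatch at position 6: 'p' vs 'c'.

multi


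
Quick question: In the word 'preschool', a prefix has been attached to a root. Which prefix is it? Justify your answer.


The word 'preschool' = 'pre' (prefix) + 'school' (root). The prefix is 'pre'.

pre


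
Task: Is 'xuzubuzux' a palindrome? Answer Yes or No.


Forward: 'xuzubuzux'
Reversed: 'xuzubuzux'
They are identical.

Yes


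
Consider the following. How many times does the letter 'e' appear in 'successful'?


Letter 'e' in 'successful': found at position(s) 5 = 1 occurrence(s).

1


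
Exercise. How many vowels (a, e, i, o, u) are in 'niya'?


Vowels in 'niya': i, a = 2 vowels.

2


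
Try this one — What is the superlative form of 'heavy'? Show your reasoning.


Apply superlative formation (consonant + y: change y to i, add -est): 'heavy' -> 'heaviest'.

heaviest


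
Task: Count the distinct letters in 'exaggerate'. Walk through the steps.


Unique letters in 'exaggerate': {a, e, g, r, t, x} = 6 distinct letters.

6


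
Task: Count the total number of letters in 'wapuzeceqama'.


Spell out 'wapuzeceqama' and number each letter: w(1), a(2), p(3), u(4), z(5), e(6), c(7), e(8), q(9), a(10), m(11), a(12). Total: 12 letters.

12


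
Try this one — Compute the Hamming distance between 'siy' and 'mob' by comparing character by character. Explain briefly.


Alignment:
Position 1: 's' vs 'm' = DIFFER
Position 2: 'i' vs 'o' = DIFFER
Position 3: 'y' vs 'b' = DIFFER
Total differences: 3

3


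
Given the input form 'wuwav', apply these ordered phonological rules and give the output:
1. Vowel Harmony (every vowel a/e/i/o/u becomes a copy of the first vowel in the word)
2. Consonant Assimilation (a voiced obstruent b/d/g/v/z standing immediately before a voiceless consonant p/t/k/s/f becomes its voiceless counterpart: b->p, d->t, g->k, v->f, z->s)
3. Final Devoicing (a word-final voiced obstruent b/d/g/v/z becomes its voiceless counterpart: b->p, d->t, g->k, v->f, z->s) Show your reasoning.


Starting form: 'wuwav'
Rule 1: Vowel Harmony: all vowels become 'u' (matching first vowel). 'wuwav' -> 'wuwuv'
Rule 2: Consonant Assimilation: no voiced obstruent (b/d/g/v/z) stands immediately before a voiceless consonant (p/t/k/s/f). No change.
Rule 3: Final Devoicing: word-final voiced obstruent 'v' becomes voiceless 'f'. 'wuwuv' -> 'wuwuf'
Final form: 'wuwuf'

wuwuf


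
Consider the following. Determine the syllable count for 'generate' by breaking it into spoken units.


Break 'generate' into syllables: gen-er-ate -> gen | er | ate = 3 syllables

3 syllables


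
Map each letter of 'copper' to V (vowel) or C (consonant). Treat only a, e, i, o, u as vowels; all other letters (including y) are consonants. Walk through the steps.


Letter mapping: c = C, o = V, p = C, p = C, e = V, r = C.

CVCCVC


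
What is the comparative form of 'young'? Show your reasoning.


Apply comparative formation (add -er): 'young' -> 'younger'.

younger


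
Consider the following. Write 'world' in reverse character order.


Reverse 'world' character by character: 'dlrow'.

dlrow


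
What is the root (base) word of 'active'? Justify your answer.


Remove suffix '-ive' from 'active' to get root 'act'.

act


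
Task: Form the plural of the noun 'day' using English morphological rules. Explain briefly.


Apply rule: Add -s. 'day' becomes 'days'.

days


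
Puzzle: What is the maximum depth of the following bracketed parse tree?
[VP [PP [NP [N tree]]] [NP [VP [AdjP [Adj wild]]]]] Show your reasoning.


Count bracket nesting levels:
'[' at pos 0: depth = 1
'[' at pos 4: depth = 2
'[' at pos 8: depth = 3
'[' at pos 12: depth = 4
'[' at pos 23: depth = 2
'[' at pos 27: depth = 3
'[' at pos 31: depth = 4
'[' at pos 37: depth = 5
Maximum depth reached: 5

5


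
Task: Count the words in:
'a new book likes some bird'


Split into words: a | new | book | likes | some | bird = 6 words.

6


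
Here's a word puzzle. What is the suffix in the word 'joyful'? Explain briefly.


The word 'joyful' = 'joy' (root) + '-ful' (suffix). The suffix is '-ful'.

ful


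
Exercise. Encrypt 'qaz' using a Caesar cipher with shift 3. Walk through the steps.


Shift each letter by 3: q -> t, a -> d, z -> c. Result: 'tdc'.

tdc


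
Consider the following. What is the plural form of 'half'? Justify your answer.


Apply rule: Change -f to -ves. 'half' becomes 'halves'.

halves


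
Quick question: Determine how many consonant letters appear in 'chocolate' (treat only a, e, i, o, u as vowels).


Consonants in 'chocolate': c, h, c, l, t = 5 consonants.

5


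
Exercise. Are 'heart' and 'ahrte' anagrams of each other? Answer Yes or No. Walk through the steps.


Sorted letters of 'heart': 'aehrt'
Sorted letters of 'ahrte': 'aehrt'
They match.

Yes


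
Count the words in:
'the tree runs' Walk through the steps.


Split into words: the | tree | runs = 3 words.

3


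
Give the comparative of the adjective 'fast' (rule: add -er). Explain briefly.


Apply comparative formation (add -er): 'fast' -> 'faster'.

faster


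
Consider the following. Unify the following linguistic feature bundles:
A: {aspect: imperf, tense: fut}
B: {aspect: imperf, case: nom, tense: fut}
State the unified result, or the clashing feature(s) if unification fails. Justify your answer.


Compare features:
aspect: A=imperf vs B=imperf -> unified: imperf
case: A=_ vs B=nom -> unified: nom
tense: A=fut vs B=fut -> unified: fut
No clashes found.

Unified: {aspect: imperf, case: nom, tense: fut}


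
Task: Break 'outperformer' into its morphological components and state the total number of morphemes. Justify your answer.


Step 1: Identify prefix: 'out' (meaning: surpass)
Step 2: Identify root: 'perform'
Step 3: Identify suffix(es): 'er'
Decomposition: out- (prefix: surpass) + perform (root) + -er (suffix: one who)
Total morphemes: 3

3 morphemes (out- (prefix: surpass) + perform (root) + -er (suffix: one who))


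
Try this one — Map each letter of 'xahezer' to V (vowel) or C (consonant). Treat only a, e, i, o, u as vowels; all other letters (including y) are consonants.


Letter mapping: x = C, a = V, h = C, e = V, z = C, e = V, r = C.

CVCVCVC


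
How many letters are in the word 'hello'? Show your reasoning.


Spell out 'hello' and number each letter: h(1), e(2), l(3), l(4), o(5). Total: 5 letters.

5


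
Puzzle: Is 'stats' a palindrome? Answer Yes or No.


Forward: 'stats'
Reversed: 'stats'
They are identical.

Yes


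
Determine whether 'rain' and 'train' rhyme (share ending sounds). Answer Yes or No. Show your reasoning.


Rime (stressed vowel + following sounds) of 'rain': -ain = /eɪn/
Rime of 'train': -ain = /eɪn/
/eɪn/ and /eɪn/ are the same ending sound, so the words rhyme.

Yes


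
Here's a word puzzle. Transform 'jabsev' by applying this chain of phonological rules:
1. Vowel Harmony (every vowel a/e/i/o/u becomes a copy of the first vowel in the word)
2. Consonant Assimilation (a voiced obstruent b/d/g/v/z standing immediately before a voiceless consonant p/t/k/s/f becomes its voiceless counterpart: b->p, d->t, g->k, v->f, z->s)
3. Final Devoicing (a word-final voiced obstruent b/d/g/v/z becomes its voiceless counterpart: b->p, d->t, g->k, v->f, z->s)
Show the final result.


Starting form: 'jabsev'
Rule 1: Vowel Harmony: all vowels become 'a' (matching first vowel). 'jabsev' -> 'jabsav'
Rule 2: Consonant Assimilation: voiced obstruent before voiceless consonant becomes voiceless ('bs' -> 'ps'). 'jabsav' -> 'japsav'
Rule 3: Final Devoicing: word-final voiced obstruent 'v' becomes voiceless 'f'. 'japsav' -> 'japsaf'
Final form: 'japsaf'

japsaf


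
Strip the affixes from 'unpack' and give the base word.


Remove prefix 'un' from 'unpack' to get root 'pack'.

pack


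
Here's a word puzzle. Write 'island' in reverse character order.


Reverse 'island' character by character: 'dnalsi'.

dnalsi


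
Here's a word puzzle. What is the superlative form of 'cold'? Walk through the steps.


Apply superlative formation (add -est): 'cold' -> 'coldest'.

coldest


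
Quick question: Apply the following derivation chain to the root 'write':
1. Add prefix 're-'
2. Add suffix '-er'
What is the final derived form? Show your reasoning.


Step 1: Add prefix 're-' to 'write' = 'rewrite'
Step 2: Add suffix '-er' to 'rewrite' = 'rewriter'

rewriter


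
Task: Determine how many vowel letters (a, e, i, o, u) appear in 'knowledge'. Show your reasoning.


Vowels in 'knowledge': o, e, e = 3 vowels.

3


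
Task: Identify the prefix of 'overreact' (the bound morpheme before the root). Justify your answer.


The word 'overreact' = 'over' (prefix) + 'react' (root). The prefix is 'over'.

over


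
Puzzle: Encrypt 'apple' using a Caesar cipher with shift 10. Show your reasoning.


Shift each letter by 10: a -> k, p -> z, p -> z, l -> v, e -> o. Result: 'kzzvo'.

kzzvo


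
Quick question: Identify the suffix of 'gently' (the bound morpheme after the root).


The word 'gently' = 'gentle' (root) + '-ly' (suffix). The suffix is '-ly'.

ly


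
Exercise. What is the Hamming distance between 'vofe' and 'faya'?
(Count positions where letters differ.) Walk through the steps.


Alignment:
Position 1: 'v' vs 'f' = DIFFER
Position 2: 'o' vs 'a' = DIFFER
Position 3: 'f' vs 'y' = DIFFER
Position 4: 'e' vs 'a' = DIFFER
Total differences: 4

4


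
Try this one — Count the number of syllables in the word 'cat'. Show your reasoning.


Break 'cat' into syllables: cat -> cat = 1 syllable

1 syllable


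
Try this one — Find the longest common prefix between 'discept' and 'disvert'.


Compare from the start: 3 characters match: 'dis'. Mismatch at position 4: 'c' vs 'v'.

dis


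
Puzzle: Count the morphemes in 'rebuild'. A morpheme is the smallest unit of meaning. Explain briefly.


Decomposition: re- (prefix) + build (root) = 2 morpheme(s)

2 morphemes


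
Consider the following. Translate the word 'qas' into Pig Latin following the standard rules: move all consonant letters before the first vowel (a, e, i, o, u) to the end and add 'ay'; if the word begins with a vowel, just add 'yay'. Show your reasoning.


'qas': move consonant cluster 'q' to end and add 'ay': 'asqay'.

asqay


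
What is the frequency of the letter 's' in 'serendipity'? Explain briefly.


Letter 's' in 'serendipity': found at position(s) 1 = 1 occurrence(s).

1


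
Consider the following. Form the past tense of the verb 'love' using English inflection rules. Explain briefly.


Apply rule: Add -d (word ends in -e). 'love' becomes 'loved'.

loved


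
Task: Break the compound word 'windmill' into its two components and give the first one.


Split 'windmill' into 'wind' + 'mill'. The first part is 'wind'.

wind


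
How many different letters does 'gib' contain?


Unique letters in 'gib': {b, g, i} = 3 distinct letters.

3


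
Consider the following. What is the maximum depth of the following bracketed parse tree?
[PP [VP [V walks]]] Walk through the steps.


Count bracket nesting levels:
'[' at pos 0: depth = 1
'[' at pos 4: depth = 2
'[' at pos 8: depth = 3
Maximum depth reached: 3

3


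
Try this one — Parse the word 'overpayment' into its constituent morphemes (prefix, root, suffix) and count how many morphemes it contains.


Step 1: Identify prefix: 'over' (meaning: excessively)
Step 2: Identify root: 'pay'
Step 3: Identify suffix(es): 'ment'
Decomposition: over- (prefix: excessively) + pay (root) + -ment (suffix: action/result)
Total morphemes: 3

3 morphemes (over- (prefix: excessively) + pay (root) + -ment (suffix: action/result))


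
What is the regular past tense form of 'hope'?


Apply rule: Add -d (word ends in -e). 'hope' becomes 'hoped'.

hoped


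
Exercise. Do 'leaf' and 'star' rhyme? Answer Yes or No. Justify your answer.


Rime (stressed vowel + following sounds) of 'leaf': -eaf = /iːf/
Rime of 'star': -ar = /ɑːr/
/iːf/ and /ɑːr/ are different ending sounds, so the words do not rhyme.

No


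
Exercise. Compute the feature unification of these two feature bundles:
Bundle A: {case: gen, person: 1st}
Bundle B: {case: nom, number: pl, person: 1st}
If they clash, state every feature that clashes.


Compare features:
case: A=gen vs B=nom -> CLASH
number: A=_ vs B=pl -> unified: pl
person: A=1st vs B=1st -> unified: 1st
Clash detected on feature 'case' (gen vs nom); unification fails.

CLASH on 'case' (gen vs nom)


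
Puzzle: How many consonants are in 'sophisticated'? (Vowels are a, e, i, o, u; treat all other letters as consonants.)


Consonants in 'sophisticated': s, p, h, s, t, c, t, d = 8 consonants.

8


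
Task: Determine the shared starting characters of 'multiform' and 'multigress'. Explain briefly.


Compare from the start: 5 characters match: 'multi'. Mismatch at position 6: 'f' vs 'g'.

multi
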